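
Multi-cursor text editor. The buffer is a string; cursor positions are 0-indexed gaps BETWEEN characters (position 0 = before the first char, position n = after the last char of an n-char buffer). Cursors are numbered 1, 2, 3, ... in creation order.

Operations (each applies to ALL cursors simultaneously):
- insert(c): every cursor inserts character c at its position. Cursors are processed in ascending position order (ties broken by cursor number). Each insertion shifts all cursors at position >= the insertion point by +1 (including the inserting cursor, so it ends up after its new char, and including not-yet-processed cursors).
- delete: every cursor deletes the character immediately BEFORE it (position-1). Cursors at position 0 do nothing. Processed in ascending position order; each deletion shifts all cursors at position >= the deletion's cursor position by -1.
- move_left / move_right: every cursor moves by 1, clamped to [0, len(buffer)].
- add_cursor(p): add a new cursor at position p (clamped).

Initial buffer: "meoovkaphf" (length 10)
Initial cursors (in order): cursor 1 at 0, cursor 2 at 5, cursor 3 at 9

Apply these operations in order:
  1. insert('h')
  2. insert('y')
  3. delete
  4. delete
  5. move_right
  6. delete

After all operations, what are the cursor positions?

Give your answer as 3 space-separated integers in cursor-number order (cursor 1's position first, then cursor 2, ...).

Answer: 0 4 7

Derivation:
After op 1 (insert('h')): buffer="hmeoovhkaphhf" (len 13), cursors c1@1 c2@7 c3@12, authorship 1.....2....3.
After op 2 (insert('y')): buffer="hymeoovhykaphhyf" (len 16), cursors c1@2 c2@9 c3@15, authorship 11.....22....33.
After op 3 (delete): buffer="hmeoovhkaphhf" (len 13), cursors c1@1 c2@7 c3@12, authorship 1.....2....3.
After op 4 (delete): buffer="meoovkaphf" (len 10), cursors c1@0 c2@5 c3@9, authorship ..........
After op 5 (move_right): buffer="meoovkaphf" (len 10), cursors c1@1 c2@6 c3@10, authorship ..........
After op 6 (delete): buffer="eoovaph" (len 7), cursors c1@0 c2@4 c3@7, authorship .......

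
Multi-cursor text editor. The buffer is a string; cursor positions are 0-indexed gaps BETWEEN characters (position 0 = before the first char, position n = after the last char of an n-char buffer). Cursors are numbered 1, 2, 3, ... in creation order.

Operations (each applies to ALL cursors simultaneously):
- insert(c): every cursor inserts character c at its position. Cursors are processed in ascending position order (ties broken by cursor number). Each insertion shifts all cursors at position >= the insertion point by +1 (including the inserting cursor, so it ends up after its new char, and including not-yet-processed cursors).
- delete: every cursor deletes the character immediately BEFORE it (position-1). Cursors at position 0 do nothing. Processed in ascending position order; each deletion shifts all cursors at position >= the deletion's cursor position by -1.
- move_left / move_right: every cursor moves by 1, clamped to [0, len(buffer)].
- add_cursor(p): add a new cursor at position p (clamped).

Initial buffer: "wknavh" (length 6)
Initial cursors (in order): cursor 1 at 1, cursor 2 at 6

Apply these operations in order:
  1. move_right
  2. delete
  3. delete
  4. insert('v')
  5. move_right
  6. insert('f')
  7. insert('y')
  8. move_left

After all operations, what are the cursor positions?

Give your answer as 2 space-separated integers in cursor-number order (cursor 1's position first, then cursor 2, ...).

After op 1 (move_right): buffer="wknavh" (len 6), cursors c1@2 c2@6, authorship ......
After op 2 (delete): buffer="wnav" (len 4), cursors c1@1 c2@4, authorship ....
After op 3 (delete): buffer="na" (len 2), cursors c1@0 c2@2, authorship ..
After op 4 (insert('v')): buffer="vnav" (len 4), cursors c1@1 c2@4, authorship 1..2
After op 5 (move_right): buffer="vnav" (len 4), cursors c1@2 c2@4, authorship 1..2
After op 6 (insert('f')): buffer="vnfavf" (len 6), cursors c1@3 c2@6, authorship 1.1.22
After op 7 (insert('y')): buffer="vnfyavfy" (len 8), cursors c1@4 c2@8, authorship 1.11.222
After op 8 (move_left): buffer="vnfyavfy" (len 8), cursors c1@3 c2@7, authorship 1.11.222

Answer: 3 7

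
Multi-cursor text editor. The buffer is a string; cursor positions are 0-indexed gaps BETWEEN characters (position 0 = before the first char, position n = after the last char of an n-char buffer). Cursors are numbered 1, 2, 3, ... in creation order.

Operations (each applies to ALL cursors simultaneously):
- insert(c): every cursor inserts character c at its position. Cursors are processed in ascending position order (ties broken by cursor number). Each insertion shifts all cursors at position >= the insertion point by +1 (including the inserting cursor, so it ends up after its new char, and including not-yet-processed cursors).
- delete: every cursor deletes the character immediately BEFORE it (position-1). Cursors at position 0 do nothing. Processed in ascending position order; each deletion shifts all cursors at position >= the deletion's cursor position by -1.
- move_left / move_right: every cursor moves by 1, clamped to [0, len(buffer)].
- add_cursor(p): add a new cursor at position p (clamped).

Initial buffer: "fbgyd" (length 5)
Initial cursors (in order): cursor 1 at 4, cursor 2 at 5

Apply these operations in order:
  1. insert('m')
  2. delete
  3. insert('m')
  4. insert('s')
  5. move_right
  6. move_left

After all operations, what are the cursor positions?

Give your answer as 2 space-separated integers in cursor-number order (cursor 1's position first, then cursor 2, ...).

Answer: 6 8

Derivation:
After op 1 (insert('m')): buffer="fbgymdm" (len 7), cursors c1@5 c2@7, authorship ....1.2
After op 2 (delete): buffer="fbgyd" (len 5), cursors c1@4 c2@5, authorship .....
After op 3 (insert('m')): buffer="fbgymdm" (len 7), cursors c1@5 c2@7, authorship ....1.2
After op 4 (insert('s')): buffer="fbgymsdms" (len 9), cursors c1@6 c2@9, authorship ....11.22
After op 5 (move_right): buffer="fbgymsdms" (len 9), cursors c1@7 c2@9, authorship ....11.22
After op 6 (move_left): buffer="fbgymsdms" (len 9), cursors c1@6 c2@8, authorship ....11.22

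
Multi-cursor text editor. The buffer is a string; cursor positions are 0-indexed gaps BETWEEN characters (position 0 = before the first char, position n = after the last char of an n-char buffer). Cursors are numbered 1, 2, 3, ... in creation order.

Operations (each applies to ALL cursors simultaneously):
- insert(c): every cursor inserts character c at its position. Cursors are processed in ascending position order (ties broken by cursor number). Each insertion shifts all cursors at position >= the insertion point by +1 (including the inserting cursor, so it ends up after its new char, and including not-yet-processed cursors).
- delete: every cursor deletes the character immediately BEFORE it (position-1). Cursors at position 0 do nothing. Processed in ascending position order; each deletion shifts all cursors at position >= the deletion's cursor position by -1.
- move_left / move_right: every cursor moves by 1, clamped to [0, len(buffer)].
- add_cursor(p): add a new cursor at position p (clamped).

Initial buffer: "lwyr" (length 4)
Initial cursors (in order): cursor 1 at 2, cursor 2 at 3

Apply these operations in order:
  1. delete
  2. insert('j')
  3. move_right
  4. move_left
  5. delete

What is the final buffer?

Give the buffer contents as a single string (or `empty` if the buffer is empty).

After op 1 (delete): buffer="lr" (len 2), cursors c1@1 c2@1, authorship ..
After op 2 (insert('j')): buffer="ljjr" (len 4), cursors c1@3 c2@3, authorship .12.
After op 3 (move_right): buffer="ljjr" (len 4), cursors c1@4 c2@4, authorship .12.
After op 4 (move_left): buffer="ljjr" (len 4), cursors c1@3 c2@3, authorship .12.
After op 5 (delete): buffer="lr" (len 2), cursors c1@1 c2@1, authorship ..

Answer: lr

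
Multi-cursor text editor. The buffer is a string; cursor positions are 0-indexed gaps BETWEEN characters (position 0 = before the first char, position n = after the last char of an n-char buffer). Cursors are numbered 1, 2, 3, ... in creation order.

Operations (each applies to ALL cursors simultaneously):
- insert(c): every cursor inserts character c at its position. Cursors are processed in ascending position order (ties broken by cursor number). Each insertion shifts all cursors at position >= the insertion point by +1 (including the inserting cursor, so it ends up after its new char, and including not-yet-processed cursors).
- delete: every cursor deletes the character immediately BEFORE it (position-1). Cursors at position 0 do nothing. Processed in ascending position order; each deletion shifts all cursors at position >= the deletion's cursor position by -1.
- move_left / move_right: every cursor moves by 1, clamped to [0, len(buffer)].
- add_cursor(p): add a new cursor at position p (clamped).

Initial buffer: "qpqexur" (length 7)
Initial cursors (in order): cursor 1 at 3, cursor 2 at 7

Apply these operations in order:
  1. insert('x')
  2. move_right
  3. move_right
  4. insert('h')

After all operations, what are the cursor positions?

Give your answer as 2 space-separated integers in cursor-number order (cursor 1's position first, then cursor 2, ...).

Answer: 7 11

Derivation:
After op 1 (insert('x')): buffer="qpqxexurx" (len 9), cursors c1@4 c2@9, authorship ...1....2
After op 2 (move_right): buffer="qpqxexurx" (len 9), cursors c1@5 c2@9, authorship ...1....2
After op 3 (move_right): buffer="qpqxexurx" (len 9), cursors c1@6 c2@9, authorship ...1....2
After op 4 (insert('h')): buffer="qpqxexhurxh" (len 11), cursors c1@7 c2@11, authorship ...1..1..22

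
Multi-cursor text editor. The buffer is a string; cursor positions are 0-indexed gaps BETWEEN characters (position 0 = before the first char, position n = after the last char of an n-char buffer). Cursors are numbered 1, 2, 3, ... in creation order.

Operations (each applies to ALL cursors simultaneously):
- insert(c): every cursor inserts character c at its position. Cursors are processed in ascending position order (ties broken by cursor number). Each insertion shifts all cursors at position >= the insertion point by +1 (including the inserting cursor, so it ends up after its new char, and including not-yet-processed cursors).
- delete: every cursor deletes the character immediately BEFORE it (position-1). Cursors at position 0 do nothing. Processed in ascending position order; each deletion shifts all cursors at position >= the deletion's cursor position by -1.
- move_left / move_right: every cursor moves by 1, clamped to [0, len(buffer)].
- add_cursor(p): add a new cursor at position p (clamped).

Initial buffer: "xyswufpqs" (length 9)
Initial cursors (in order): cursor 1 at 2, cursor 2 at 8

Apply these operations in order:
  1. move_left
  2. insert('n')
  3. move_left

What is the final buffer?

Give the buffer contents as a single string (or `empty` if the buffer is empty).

After op 1 (move_left): buffer="xyswufpqs" (len 9), cursors c1@1 c2@7, authorship .........
After op 2 (insert('n')): buffer="xnyswufpnqs" (len 11), cursors c1@2 c2@9, authorship .1......2..
After op 3 (move_left): buffer="xnyswufpnqs" (len 11), cursors c1@1 c2@8, authorship .1......2..

Answer: xnyswufpnqs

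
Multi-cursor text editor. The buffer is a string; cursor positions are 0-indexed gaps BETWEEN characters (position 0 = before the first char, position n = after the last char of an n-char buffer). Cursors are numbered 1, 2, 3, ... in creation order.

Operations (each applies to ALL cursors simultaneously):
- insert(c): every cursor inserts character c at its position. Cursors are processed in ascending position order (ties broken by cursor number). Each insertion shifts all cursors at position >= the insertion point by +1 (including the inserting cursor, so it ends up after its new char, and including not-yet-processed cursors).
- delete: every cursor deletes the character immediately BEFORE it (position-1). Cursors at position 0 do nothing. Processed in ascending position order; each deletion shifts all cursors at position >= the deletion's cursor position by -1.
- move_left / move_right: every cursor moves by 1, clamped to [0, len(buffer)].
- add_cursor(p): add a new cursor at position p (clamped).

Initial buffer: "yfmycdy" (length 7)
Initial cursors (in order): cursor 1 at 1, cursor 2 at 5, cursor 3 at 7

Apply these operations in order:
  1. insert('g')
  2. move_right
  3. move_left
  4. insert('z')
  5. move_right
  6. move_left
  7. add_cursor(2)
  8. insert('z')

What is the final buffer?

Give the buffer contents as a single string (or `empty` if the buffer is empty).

After op 1 (insert('g')): buffer="ygfmycgdyg" (len 10), cursors c1@2 c2@7 c3@10, authorship .1....2..3
After op 2 (move_right): buffer="ygfmycgdyg" (len 10), cursors c1@3 c2@8 c3@10, authorship .1....2..3
After op 3 (move_left): buffer="ygfmycgdyg" (len 10), cursors c1@2 c2@7 c3@9, authorship .1....2..3
After op 4 (insert('z')): buffer="ygzfmycgzdyzg" (len 13), cursors c1@3 c2@9 c3@12, authorship .11....22..33
After op 5 (move_right): buffer="ygzfmycgzdyzg" (len 13), cursors c1@4 c2@10 c3@13, authorship .11....22..33
After op 6 (move_left): buffer="ygzfmycgzdyzg" (len 13), cursors c1@3 c2@9 c3@12, authorship .11....22..33
After op 7 (add_cursor(2)): buffer="ygzfmycgzdyzg" (len 13), cursors c4@2 c1@3 c2@9 c3@12, authorship .11....22..33
After op 8 (insert('z')): buffer="ygzzzfmycgzzdyzzg" (len 17), cursors c4@3 c1@5 c2@12 c3@16, authorship .1411....222..333

Answer: ygzzzfmycgzzdyzzg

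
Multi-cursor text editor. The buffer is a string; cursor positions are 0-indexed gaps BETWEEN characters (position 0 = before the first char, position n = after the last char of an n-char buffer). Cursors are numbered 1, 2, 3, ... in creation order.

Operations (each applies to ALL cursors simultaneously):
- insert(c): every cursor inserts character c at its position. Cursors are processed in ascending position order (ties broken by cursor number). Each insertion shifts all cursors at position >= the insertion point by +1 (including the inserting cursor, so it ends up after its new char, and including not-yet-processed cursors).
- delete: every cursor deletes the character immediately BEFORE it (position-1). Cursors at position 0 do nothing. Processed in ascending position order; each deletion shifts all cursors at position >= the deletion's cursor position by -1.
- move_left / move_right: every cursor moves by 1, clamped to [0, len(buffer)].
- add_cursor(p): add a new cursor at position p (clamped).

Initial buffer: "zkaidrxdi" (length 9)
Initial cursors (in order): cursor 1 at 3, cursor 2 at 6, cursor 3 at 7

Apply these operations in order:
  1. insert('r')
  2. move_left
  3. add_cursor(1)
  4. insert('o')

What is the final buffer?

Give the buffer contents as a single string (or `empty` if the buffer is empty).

After op 1 (insert('r')): buffer="zkaridrrxrdi" (len 12), cursors c1@4 c2@8 c3@10, authorship ...1...2.3..
After op 2 (move_left): buffer="zkaridrrxrdi" (len 12), cursors c1@3 c2@7 c3@9, authorship ...1...2.3..
After op 3 (add_cursor(1)): buffer="zkaridrrxrdi" (len 12), cursors c4@1 c1@3 c2@7 c3@9, authorship ...1...2.3..
After op 4 (insert('o')): buffer="zokaoridrorxordi" (len 16), cursors c4@2 c1@5 c2@10 c3@13, authorship .4..11...22.33..

Answer: zokaoridrorxordi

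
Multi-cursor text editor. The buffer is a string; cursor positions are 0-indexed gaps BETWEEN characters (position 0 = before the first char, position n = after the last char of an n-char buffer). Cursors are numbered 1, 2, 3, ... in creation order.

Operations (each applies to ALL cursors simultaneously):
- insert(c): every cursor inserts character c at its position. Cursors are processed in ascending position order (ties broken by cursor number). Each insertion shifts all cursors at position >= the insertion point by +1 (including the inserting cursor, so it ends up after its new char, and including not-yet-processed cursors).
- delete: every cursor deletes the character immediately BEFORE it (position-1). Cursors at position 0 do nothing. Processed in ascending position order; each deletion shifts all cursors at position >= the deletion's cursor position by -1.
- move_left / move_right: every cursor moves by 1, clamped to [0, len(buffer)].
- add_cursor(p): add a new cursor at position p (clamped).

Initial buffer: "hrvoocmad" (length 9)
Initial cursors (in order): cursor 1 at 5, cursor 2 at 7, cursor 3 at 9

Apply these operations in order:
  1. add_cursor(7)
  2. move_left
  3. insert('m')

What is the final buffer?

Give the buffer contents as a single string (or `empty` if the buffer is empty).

After op 1 (add_cursor(7)): buffer="hrvoocmad" (len 9), cursors c1@5 c2@7 c4@7 c3@9, authorship .........
After op 2 (move_left): buffer="hrvoocmad" (len 9), cursors c1@4 c2@6 c4@6 c3@8, authorship .........
After op 3 (insert('m')): buffer="hrvomocmmmamd" (len 13), cursors c1@5 c2@9 c4@9 c3@12, authorship ....1..24..3.

Answer: hrvomocmmmamd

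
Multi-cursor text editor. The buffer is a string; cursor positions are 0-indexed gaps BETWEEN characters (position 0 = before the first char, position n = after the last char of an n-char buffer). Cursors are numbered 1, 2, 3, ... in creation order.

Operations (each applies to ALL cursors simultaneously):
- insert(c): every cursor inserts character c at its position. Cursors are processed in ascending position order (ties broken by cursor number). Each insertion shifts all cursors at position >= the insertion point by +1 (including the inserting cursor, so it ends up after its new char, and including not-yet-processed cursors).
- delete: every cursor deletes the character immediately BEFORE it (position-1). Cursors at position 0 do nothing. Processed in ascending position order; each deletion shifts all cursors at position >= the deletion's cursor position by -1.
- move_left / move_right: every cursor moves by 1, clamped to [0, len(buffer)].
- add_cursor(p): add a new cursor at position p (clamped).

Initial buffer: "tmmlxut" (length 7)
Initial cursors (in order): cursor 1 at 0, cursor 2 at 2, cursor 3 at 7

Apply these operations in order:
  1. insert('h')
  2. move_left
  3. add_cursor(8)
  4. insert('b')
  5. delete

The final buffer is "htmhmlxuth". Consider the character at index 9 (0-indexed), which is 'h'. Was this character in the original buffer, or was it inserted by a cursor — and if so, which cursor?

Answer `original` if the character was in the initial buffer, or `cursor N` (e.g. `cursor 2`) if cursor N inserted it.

Answer: cursor 3

Derivation:
After op 1 (insert('h')): buffer="htmhmlxuth" (len 10), cursors c1@1 c2@4 c3@10, authorship 1..2.....3
After op 2 (move_left): buffer="htmhmlxuth" (len 10), cursors c1@0 c2@3 c3@9, authorship 1..2.....3
After op 3 (add_cursor(8)): buffer="htmhmlxuth" (len 10), cursors c1@0 c2@3 c4@8 c3@9, authorship 1..2.....3
After op 4 (insert('b')): buffer="bhtmbhmlxubtbh" (len 14), cursors c1@1 c2@5 c4@11 c3@13, authorship 11..22....4.33
After op 5 (delete): buffer="htmhmlxuth" (len 10), cursors c1@0 c2@3 c4@8 c3@9, authorship 1..2.....3
Authorship (.=original, N=cursor N): 1 . . 2 . . . . . 3
Index 9: author = 3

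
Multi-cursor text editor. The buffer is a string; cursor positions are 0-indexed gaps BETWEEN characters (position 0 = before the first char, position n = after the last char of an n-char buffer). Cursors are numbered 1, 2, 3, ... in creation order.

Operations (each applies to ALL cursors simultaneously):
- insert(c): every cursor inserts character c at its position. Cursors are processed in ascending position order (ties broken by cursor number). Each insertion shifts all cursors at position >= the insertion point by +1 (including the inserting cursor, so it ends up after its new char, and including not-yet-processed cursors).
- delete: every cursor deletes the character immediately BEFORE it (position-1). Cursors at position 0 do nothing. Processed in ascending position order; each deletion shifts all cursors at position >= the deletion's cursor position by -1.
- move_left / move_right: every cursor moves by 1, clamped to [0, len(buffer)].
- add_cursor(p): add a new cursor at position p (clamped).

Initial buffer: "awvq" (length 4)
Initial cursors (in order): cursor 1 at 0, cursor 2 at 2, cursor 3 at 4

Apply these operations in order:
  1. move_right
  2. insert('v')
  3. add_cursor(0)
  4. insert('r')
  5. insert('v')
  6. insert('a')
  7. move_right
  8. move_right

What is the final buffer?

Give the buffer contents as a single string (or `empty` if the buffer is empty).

After op 1 (move_right): buffer="awvq" (len 4), cursors c1@1 c2@3 c3@4, authorship ....
After op 2 (insert('v')): buffer="avwvvqv" (len 7), cursors c1@2 c2@5 c3@7, authorship .1..2.3
After op 3 (add_cursor(0)): buffer="avwvvqv" (len 7), cursors c4@0 c1@2 c2@5 c3@7, authorship .1..2.3
After op 4 (insert('r')): buffer="ravrwvvrqvr" (len 11), cursors c4@1 c1@4 c2@8 c3@11, authorship 4.11..22.33
After op 5 (insert('v')): buffer="rvavrvwvvrvqvrv" (len 15), cursors c4@2 c1@6 c2@11 c3@15, authorship 44.111..222.333
After op 6 (insert('a')): buffer="rvaavrvawvvrvaqvrva" (len 19), cursors c4@3 c1@8 c2@14 c3@19, authorship 444.1111..2222.3333
After op 7 (move_right): buffer="rvaavrvawvvrvaqvrva" (len 19), cursors c4@4 c1@9 c2@15 c3@19, authorship 444.1111..2222.3333
After op 8 (move_right): buffer="rvaavrvawvvrvaqvrva" (len 19), cursors c4@5 c1@10 c2@16 c3@19, authorship 444.1111..2222.3333

Answer: rvaavrvawvvrvaqvrva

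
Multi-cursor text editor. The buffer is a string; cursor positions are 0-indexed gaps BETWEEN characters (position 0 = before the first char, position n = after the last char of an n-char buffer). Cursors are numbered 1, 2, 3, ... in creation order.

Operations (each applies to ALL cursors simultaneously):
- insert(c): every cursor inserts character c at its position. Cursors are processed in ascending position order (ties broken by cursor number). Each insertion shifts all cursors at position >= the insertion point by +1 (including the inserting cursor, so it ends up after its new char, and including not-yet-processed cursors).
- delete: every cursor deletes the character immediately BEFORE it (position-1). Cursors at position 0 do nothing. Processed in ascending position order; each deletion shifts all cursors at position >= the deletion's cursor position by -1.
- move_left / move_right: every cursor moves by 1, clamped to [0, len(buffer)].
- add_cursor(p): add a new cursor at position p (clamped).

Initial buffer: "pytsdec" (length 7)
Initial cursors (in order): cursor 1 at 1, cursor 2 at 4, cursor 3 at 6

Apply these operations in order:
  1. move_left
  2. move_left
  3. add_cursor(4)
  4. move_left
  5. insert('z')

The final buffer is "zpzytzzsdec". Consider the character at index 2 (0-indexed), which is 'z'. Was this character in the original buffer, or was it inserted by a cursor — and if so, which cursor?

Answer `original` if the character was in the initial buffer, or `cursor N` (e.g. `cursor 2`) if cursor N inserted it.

After op 1 (move_left): buffer="pytsdec" (len 7), cursors c1@0 c2@3 c3@5, authorship .......
After op 2 (move_left): buffer="pytsdec" (len 7), cursors c1@0 c2@2 c3@4, authorship .......
After op 3 (add_cursor(4)): buffer="pytsdec" (len 7), cursors c1@0 c2@2 c3@4 c4@4, authorship .......
After op 4 (move_left): buffer="pytsdec" (len 7), cursors c1@0 c2@1 c3@3 c4@3, authorship .......
After op 5 (insert('z')): buffer="zpzytzzsdec" (len 11), cursors c1@1 c2@3 c3@7 c4@7, authorship 1.2..34....
Authorship (.=original, N=cursor N): 1 . 2 . . 3 4 . . . .
Index 2: author = 2

Answer: cursor 2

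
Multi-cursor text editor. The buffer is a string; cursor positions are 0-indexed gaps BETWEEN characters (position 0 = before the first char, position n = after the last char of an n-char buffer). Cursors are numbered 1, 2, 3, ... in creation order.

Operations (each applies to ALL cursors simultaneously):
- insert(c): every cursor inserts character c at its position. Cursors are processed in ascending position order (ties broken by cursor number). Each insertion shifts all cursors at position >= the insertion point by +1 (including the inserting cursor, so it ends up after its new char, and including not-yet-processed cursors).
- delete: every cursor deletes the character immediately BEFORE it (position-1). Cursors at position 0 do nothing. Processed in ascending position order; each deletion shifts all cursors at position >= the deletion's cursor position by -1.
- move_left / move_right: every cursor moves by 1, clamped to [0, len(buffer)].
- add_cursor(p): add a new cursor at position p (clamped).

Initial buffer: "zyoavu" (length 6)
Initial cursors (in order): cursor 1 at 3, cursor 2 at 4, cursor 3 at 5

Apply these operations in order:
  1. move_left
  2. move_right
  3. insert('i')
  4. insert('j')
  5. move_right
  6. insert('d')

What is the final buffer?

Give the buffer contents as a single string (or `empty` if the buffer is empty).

Answer: zyoijadijvdijud

Derivation:
After op 1 (move_left): buffer="zyoavu" (len 6), cursors c1@2 c2@3 c3@4, authorship ......
After op 2 (move_right): buffer="zyoavu" (len 6), cursors c1@3 c2@4 c3@5, authorship ......
After op 3 (insert('i')): buffer="zyoiaiviu" (len 9), cursors c1@4 c2@6 c3@8, authorship ...1.2.3.
After op 4 (insert('j')): buffer="zyoijaijviju" (len 12), cursors c1@5 c2@8 c3@11, authorship ...11.22.33.
After op 5 (move_right): buffer="zyoijaijviju" (len 12), cursors c1@6 c2@9 c3@12, authorship ...11.22.33.
After op 6 (insert('d')): buffer="zyoijadijvdijud" (len 15), cursors c1@7 c2@11 c3@15, authorship ...11.122.233.3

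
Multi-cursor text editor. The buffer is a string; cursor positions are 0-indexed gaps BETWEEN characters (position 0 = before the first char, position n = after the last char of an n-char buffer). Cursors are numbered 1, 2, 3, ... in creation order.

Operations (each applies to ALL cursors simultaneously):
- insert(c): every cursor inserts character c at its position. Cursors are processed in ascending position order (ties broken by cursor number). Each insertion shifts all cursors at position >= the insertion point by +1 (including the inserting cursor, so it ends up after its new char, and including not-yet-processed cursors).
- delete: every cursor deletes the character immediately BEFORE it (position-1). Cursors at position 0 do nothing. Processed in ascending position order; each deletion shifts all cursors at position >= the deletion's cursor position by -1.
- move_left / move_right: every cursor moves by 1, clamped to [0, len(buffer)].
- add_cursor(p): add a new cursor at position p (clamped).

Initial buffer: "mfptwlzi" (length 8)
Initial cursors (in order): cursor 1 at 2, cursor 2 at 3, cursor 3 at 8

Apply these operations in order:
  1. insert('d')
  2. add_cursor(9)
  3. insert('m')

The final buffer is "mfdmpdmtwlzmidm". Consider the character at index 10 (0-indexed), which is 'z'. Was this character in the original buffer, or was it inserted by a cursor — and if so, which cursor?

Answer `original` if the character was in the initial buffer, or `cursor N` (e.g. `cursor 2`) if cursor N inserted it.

Answer: original

Derivation:
After op 1 (insert('d')): buffer="mfdpdtwlzid" (len 11), cursors c1@3 c2@5 c3@11, authorship ..1.2.....3
After op 2 (add_cursor(9)): buffer="mfdpdtwlzid" (len 11), cursors c1@3 c2@5 c4@9 c3@11, authorship ..1.2.....3
After op 3 (insert('m')): buffer="mfdmpdmtwlzmidm" (len 15), cursors c1@4 c2@7 c4@12 c3@15, authorship ..11.22....4.33
Authorship (.=original, N=cursor N): . . 1 1 . 2 2 . . . . 4 . 3 3
Index 10: author = original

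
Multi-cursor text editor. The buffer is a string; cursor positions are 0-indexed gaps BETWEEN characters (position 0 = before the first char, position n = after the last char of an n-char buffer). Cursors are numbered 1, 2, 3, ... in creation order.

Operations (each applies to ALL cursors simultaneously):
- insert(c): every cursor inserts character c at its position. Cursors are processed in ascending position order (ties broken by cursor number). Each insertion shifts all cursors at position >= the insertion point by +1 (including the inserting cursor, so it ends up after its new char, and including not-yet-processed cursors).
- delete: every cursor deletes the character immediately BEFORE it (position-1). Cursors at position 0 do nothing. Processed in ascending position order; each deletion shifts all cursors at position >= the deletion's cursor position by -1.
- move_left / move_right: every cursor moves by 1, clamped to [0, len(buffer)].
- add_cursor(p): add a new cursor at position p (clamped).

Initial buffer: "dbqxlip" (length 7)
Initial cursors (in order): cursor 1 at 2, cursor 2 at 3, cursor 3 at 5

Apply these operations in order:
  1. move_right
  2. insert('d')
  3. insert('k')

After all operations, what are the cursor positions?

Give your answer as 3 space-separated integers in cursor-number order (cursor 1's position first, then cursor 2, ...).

After op 1 (move_right): buffer="dbqxlip" (len 7), cursors c1@3 c2@4 c3@6, authorship .......
After op 2 (insert('d')): buffer="dbqdxdlidp" (len 10), cursors c1@4 c2@6 c3@9, authorship ...1.2..3.
After op 3 (insert('k')): buffer="dbqdkxdklidkp" (len 13), cursors c1@5 c2@8 c3@12, authorship ...11.22..33.

Answer: 5 8 12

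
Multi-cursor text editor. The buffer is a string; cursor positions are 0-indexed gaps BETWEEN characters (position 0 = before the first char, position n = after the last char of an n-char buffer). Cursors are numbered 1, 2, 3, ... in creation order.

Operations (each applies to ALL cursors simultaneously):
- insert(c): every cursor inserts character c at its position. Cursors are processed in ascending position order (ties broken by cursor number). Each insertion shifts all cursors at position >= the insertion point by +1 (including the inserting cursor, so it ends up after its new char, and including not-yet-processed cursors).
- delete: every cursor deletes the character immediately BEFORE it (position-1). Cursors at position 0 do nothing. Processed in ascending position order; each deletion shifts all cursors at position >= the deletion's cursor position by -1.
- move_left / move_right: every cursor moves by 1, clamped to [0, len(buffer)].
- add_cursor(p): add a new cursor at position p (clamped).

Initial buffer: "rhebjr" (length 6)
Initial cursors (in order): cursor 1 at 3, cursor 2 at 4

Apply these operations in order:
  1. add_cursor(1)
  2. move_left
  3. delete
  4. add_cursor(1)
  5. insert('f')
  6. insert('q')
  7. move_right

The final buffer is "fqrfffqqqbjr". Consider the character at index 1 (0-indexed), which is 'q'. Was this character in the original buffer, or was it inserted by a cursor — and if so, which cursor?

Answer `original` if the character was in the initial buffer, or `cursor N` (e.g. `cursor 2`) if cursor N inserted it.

After op 1 (add_cursor(1)): buffer="rhebjr" (len 6), cursors c3@1 c1@3 c2@4, authorship ......
After op 2 (move_left): buffer="rhebjr" (len 6), cursors c3@0 c1@2 c2@3, authorship ......
After op 3 (delete): buffer="rbjr" (len 4), cursors c3@0 c1@1 c2@1, authorship ....
After op 4 (add_cursor(1)): buffer="rbjr" (len 4), cursors c3@0 c1@1 c2@1 c4@1, authorship ....
After op 5 (insert('f')): buffer="frfffbjr" (len 8), cursors c3@1 c1@5 c2@5 c4@5, authorship 3.124...
After op 6 (insert('q')): buffer="fqrfffqqqbjr" (len 12), cursors c3@2 c1@9 c2@9 c4@9, authorship 33.124124...
After op 7 (move_right): buffer="fqrfffqqqbjr" (len 12), cursors c3@3 c1@10 c2@10 c4@10, authorship 33.124124...
Authorship (.=original, N=cursor N): 3 3 . 1 2 4 1 2 4 . . .
Index 1: author = 3

Answer: cursor 3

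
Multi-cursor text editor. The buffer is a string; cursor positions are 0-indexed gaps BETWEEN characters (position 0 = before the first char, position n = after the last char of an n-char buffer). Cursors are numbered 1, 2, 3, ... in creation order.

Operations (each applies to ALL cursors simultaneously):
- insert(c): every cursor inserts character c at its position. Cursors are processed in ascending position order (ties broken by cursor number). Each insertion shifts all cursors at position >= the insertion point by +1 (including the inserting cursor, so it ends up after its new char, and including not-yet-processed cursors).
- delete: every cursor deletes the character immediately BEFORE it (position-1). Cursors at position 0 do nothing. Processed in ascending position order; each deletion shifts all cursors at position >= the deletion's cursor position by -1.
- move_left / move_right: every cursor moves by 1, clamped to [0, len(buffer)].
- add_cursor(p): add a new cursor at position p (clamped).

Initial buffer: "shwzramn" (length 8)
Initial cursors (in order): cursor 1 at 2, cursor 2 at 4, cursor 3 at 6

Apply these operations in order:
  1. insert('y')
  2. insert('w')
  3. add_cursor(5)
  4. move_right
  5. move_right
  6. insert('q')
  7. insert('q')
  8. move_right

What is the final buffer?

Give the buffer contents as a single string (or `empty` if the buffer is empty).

Answer: shywwzqqyqqwraqqywmnqq

Derivation:
After op 1 (insert('y')): buffer="shywzyraymn" (len 11), cursors c1@3 c2@6 c3@9, authorship ..1..2..3..
After op 2 (insert('w')): buffer="shywwzywraywmn" (len 14), cursors c1@4 c2@8 c3@12, authorship ..11..22..33..
After op 3 (add_cursor(5)): buffer="shywwzywraywmn" (len 14), cursors c1@4 c4@5 c2@8 c3@12, authorship ..11..22..33..
After op 4 (move_right): buffer="shywwzywraywmn" (len 14), cursors c1@5 c4@6 c2@9 c3@13, authorship ..11..22..33..
After op 5 (move_right): buffer="shywwzywraywmn" (len 14), cursors c1@6 c4@7 c2@10 c3@14, authorship ..11..22..33..
After op 6 (insert('q')): buffer="shywwzqyqwraqywmnq" (len 18), cursors c1@7 c4@9 c2@13 c3@18, authorship ..11..1242..233..3
After op 7 (insert('q')): buffer="shywwzqqyqqwraqqywmnqq" (len 22), cursors c1@8 c4@11 c2@16 c3@22, authorship ..11..112442..2233..33
After op 8 (move_right): buffer="shywwzqqyqqwraqqywmnqq" (len 22), cursors c1@9 c4@12 c2@17 c3@22, authorship ..11..112442..2233..33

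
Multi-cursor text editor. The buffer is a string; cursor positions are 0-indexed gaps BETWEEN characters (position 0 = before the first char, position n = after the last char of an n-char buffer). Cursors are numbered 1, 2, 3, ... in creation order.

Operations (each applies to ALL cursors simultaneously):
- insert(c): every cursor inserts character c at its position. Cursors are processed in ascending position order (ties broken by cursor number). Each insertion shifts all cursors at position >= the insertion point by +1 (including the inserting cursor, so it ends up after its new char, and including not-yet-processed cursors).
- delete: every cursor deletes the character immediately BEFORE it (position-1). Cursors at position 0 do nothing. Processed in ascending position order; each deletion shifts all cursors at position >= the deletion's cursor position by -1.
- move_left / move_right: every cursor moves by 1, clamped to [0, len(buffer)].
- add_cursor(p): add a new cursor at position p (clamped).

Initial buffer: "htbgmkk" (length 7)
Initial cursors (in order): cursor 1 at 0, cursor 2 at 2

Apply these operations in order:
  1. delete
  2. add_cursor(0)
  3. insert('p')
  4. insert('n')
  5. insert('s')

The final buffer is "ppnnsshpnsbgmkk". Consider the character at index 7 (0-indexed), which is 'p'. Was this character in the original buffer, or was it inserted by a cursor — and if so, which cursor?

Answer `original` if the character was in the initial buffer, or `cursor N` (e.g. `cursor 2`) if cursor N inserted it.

Answer: cursor 2

Derivation:
After op 1 (delete): buffer="hbgmkk" (len 6), cursors c1@0 c2@1, authorship ......
After op 2 (add_cursor(0)): buffer="hbgmkk" (len 6), cursors c1@0 c3@0 c2@1, authorship ......
After op 3 (insert('p')): buffer="pphpbgmkk" (len 9), cursors c1@2 c3@2 c2@4, authorship 13.2.....
After op 4 (insert('n')): buffer="ppnnhpnbgmkk" (len 12), cursors c1@4 c3@4 c2@7, authorship 1313.22.....
After op 5 (insert('s')): buffer="ppnnsshpnsbgmkk" (len 15), cursors c1@6 c3@6 c2@10, authorship 131313.222.....
Authorship (.=original, N=cursor N): 1 3 1 3 1 3 . 2 2 2 . . . . .
Index 7: author = 2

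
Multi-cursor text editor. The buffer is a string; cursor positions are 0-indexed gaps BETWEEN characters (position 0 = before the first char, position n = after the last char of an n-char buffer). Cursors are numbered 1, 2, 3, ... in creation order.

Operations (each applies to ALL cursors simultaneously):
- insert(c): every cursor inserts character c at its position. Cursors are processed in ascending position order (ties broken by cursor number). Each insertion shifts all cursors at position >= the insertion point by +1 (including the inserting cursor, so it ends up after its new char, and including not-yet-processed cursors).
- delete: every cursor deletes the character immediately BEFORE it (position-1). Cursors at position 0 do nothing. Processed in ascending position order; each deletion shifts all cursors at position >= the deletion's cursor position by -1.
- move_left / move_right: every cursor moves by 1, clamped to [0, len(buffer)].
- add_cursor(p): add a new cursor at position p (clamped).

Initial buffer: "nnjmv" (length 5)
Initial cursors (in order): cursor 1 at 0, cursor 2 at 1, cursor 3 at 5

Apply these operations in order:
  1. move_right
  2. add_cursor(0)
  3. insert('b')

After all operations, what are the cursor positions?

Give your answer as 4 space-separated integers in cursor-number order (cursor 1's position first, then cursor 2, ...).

After op 1 (move_right): buffer="nnjmv" (len 5), cursors c1@1 c2@2 c3@5, authorship .....
After op 2 (add_cursor(0)): buffer="nnjmv" (len 5), cursors c4@0 c1@1 c2@2 c3@5, authorship .....
After op 3 (insert('b')): buffer="bnbnbjmvb" (len 9), cursors c4@1 c1@3 c2@5 c3@9, authorship 4.1.2...3

Answer: 3 5 9 1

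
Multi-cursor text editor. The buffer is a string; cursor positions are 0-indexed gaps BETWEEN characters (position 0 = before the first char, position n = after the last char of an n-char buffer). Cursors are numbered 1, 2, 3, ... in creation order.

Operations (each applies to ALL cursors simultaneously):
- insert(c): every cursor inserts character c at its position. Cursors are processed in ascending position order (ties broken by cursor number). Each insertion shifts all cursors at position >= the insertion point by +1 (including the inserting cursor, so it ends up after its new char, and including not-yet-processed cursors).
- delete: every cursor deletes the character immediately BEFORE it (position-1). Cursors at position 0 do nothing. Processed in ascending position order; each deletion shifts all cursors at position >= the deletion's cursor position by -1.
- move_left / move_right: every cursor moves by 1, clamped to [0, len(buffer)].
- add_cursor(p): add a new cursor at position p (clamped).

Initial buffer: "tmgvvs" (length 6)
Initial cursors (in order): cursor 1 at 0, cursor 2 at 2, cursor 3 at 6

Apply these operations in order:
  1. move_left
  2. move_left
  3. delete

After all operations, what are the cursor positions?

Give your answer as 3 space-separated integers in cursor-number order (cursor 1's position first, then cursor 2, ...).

After op 1 (move_left): buffer="tmgvvs" (len 6), cursors c1@0 c2@1 c3@5, authorship ......
After op 2 (move_left): buffer="tmgvvs" (len 6), cursors c1@0 c2@0 c3@4, authorship ......
After op 3 (delete): buffer="tmgvs" (len 5), cursors c1@0 c2@0 c3@3, authorship .....

Answer: 0 0 3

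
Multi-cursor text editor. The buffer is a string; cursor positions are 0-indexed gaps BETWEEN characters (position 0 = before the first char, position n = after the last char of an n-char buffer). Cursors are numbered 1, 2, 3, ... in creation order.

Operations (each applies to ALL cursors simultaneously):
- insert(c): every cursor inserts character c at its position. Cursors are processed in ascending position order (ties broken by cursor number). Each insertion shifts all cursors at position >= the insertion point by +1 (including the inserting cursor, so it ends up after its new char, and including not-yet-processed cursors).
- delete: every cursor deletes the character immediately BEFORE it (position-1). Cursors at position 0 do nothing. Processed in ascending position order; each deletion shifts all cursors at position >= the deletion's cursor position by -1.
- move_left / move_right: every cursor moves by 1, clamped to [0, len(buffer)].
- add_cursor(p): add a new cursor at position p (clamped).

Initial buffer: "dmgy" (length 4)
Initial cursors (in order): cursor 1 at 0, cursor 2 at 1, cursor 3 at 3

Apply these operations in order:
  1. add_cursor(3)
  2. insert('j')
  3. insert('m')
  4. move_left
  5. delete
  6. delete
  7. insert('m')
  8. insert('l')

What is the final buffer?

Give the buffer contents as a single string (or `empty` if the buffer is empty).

Answer: mlmmlmmmmllmy

Derivation:
After op 1 (add_cursor(3)): buffer="dmgy" (len 4), cursors c1@0 c2@1 c3@3 c4@3, authorship ....
After op 2 (insert('j')): buffer="jdjmgjjy" (len 8), cursors c1@1 c2@3 c3@7 c4@7, authorship 1.2..34.
After op 3 (insert('m')): buffer="jmdjmmgjjmmy" (len 12), cursors c1@2 c2@5 c3@11 c4@11, authorship 11.22..3434.
After op 4 (move_left): buffer="jmdjmmgjjmmy" (len 12), cursors c1@1 c2@4 c3@10 c4@10, authorship 11.22..3434.
After op 5 (delete): buffer="mdmmgjmy" (len 8), cursors c1@0 c2@2 c3@6 c4@6, authorship 1.2..34.
After op 6 (delete): buffer="mmmmy" (len 5), cursors c1@0 c2@1 c3@3 c4@3, authorship 12.4.
After op 7 (insert('m')): buffer="mmmmmmmmy" (len 9), cursors c1@1 c2@3 c3@7 c4@7, authorship 1122.344.
After op 8 (insert('l')): buffer="mlmmlmmmmllmy" (len 13), cursors c1@2 c2@5 c3@11 c4@11, authorship 111222.34344.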